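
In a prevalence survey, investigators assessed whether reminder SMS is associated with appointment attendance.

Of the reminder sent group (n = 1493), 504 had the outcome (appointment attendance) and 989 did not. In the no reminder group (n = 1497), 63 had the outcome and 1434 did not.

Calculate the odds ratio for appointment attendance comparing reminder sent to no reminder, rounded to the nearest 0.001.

11.600

From the description: a = 504, b = 989, c = 63, d = 1434.
OR = (a·d)/(b·c) = (504 × 1434) / (989 × 63) = 722736 / 62307 = 11.59960
The odds of appointment attendance are about 11.60 times as high in the reminder sent group.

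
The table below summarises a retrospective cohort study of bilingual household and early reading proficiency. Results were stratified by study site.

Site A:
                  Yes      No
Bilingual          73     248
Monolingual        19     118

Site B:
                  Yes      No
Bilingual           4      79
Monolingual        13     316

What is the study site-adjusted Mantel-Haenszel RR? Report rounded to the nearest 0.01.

1.57

RR_MH = Σ(aᵢ·n₀ᵢ/nᵢ) / Σ(cᵢ·n₁ᵢ/nᵢ), with n₁ᵢ = aᵢ+bᵢ (exposed), n₀ᵢ = cᵢ+dᵢ (unexposed), nᵢ = n₁ᵢ+n₀ᵢ.
Stratum 1 (Site A): n₁ = 321, n₀ = 137, n = 458; a·n₀/n = 73·137/458 = 21.8362; c·n₁/n = 19·321/458 = 13.3166
Stratum 2 (Site B): n₁ = 83, n₀ = 329, n = 412; a·n₀/n = 4·329/412 = 3.1942; c·n₁/n = 13·83/412 = 2.6189
RR_MH = (21.8362 + 3.1942) / (13.3166 + 2.6189) = 25.0304 / 15.9355 = 1.57073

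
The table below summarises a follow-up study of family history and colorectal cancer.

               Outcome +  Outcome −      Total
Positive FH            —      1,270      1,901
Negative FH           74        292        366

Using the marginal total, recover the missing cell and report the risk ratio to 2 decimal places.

The missing cell is in the exposed row: 1901 − 1270 = 631.
So a = 631, b = 1270, c = 74, d = 292.
RR = [a/(a+b)] / [c/(c+d)] = (631/1901) / (74/366) = 0.33193/0.20219 = 1.64171

1.64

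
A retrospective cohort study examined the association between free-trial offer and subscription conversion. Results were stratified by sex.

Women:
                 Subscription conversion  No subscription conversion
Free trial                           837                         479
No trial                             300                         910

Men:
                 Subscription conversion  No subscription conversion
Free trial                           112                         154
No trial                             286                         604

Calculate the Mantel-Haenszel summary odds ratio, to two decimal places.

OR_MH = Σ(aᵢdᵢ/nᵢ) / Σ(bᵢcᵢ/nᵢ), where nᵢ is the stratum total.
Stratum 1 (Women): n = 2526; a·d/n = 837·910/2526 = 301.5321; b·c/n = 479·300/2526 = 56.8884
Stratum 2 (Men): n = 1156; a·d/n = 112·604/1156 = 58.5190; b·c/n = 154·286/1156 = 38.1003
OR_MH = (301.5321 + 58.5190) / (56.8884 + 38.1003) = 360.0511 / 94.9887 = 3.79046

3.79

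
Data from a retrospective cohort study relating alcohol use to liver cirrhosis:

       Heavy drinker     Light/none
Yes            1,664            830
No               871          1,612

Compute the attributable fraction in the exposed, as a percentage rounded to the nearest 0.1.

48.2

Reading the table with exposure as columns: a = 1664 (Heavy drinker, case), b = 871 (Heavy drinker, non-case), c = 830 (Light/none, case), d = 1612.
Risk in exposed = 1664/2535 = 0.65641; risk in unexposed = 830/2442 = 0.33989.
RR = 0.65641/0.33989 = 1.93127
AR% = (RR − 1)/RR × 100 = (1.93127 − 1)/1.93127 × 100 = 48.2206%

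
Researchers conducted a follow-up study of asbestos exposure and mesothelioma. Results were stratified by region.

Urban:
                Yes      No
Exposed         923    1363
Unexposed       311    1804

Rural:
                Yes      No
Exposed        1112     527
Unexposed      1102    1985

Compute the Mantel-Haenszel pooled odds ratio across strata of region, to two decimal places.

3.86

OR_MH = Σ(aᵢdᵢ/nᵢ) / Σ(bᵢcᵢ/nᵢ), where nᵢ is the stratum total.
Stratum 1 (Urban): n = 4401; a·d/n = 923·1804/4401 = 378.3440; b·c/n = 1363·311/4401 = 96.3174
Stratum 2 (Rural): n = 4726; a·d/n = 1112·1985/4726 = 467.0588; b·c/n = 527·1102/4726 = 122.8849
OR_MH = (378.3440 + 467.0588) / (96.3174 + 122.8849) = 845.4028 / 219.2023 = 3.85672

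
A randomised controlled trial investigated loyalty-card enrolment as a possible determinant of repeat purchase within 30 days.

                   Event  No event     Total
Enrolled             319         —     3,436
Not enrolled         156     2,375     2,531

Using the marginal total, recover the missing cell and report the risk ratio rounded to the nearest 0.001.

1.506

The missing cell is in the exposed row: 3436 − 319 = 3117.
So a = 319, b = 3117, c = 156, d = 2375.
RR = [a/(a+b)] / [c/(c+d)] = (319/3436) / (156/2531) = 0.09284/0.06164 = 1.50628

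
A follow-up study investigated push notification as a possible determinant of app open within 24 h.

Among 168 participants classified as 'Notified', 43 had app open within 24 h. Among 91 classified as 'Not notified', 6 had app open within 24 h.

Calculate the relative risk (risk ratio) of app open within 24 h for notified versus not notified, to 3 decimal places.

From the description: a = 43, b = 125, c = 6, d = 85.
Risk in exposed = 43/168 = 0.25595; risk in unexposed = 6/91 = 0.06593.
RR = 0.25595 / 0.06593 = 3.88194
The risk among the exposed is 3.88 times that among the unexposed.

3.882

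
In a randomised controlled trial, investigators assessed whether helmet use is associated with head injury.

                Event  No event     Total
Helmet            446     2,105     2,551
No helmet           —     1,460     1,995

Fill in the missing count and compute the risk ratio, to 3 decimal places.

The missing cell is in the unexposed row: 1995 − 1460 = 535.
So a = 446, b = 2105, c = 535, d = 1460.
RR = [a/(a+b)] / [c/(c+d)] = (446/2551) / (535/1995) = 0.17483/0.26817 = 0.65195

0.652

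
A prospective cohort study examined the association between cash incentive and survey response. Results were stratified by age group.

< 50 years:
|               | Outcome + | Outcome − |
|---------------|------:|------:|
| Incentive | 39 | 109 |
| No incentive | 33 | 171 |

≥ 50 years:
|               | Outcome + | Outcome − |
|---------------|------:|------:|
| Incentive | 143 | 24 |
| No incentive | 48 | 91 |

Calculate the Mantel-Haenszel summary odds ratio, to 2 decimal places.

OR_MH = Σ(aᵢdᵢ/nᵢ) / Σ(bᵢcᵢ/nᵢ), where nᵢ is the stratum total.
Stratum 1 (< 50 years): n = 352; a·d/n = 39·171/352 = 18.9460; b·c/n = 109·33/352 = 10.2188
Stratum 2 (≥ 50 years): n = 306; a·d/n = 143·91/306 = 42.5261; b·c/n = 24·48/306 = 3.7647
OR_MH = (18.9460 + 42.5261) / (10.2188 + 3.7647) = 61.4722 / 13.9835 = 4.39606

4.40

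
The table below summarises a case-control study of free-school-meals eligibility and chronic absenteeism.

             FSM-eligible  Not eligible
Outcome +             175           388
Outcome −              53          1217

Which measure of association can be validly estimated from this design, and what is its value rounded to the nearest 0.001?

10.357

Reading the table with exposure as columns: a = 175 (FSM-eligible, case), b = 53 (FSM-eligible, non-case), c = 388 (Not eligible, case), d = 1217.
This is a case-control study: participants were sampled on outcome status, so risks in the source population cannot be estimated directly — relative risk is not valid here. The odds ratio is the appropriate measure.
OR = (a·d)/(b·c) = (175 × 1217) / (53 × 388) = 212975 / 20564 = 10.35669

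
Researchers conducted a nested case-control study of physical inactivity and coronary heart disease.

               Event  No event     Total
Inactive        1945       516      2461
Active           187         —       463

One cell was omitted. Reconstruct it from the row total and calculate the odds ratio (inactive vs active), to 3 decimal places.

The missing cell is in the unexposed row: 463 − 187 = 276.
So a = 1945, b = 516, c = 187, d = 276.
OR = (a·d)/(b·c) = (1945 × 276) / (516 × 187) = 536820 / 96492 = 5.56336

5.563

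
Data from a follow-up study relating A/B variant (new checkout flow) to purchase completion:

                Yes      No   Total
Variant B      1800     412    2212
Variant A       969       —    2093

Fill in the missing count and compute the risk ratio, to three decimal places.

1.758

The missing cell is in the unexposed row: 2093 − 969 = 1124.
So a = 1800, b = 412, c = 969, d = 1124.
RR = [a/(a+b)] / [c/(c+d)] = (1800/2212) / (969/2093) = 0.81374/0.46297 = 1.75765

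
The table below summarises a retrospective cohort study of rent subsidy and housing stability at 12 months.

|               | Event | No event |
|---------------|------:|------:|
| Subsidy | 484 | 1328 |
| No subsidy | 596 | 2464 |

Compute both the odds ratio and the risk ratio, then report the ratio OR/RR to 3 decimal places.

1.099

Cells: a = 484, b = 1328, c = 596, d = 2464.
OR = (484·2464)/(1328·596) = 1192576/791488 = 1.50675
Risk in exposed = 484/1812 = 0.26711; risk in unexposed = 596/3060 = 0.19477; RR = 1.37139
OR/RR = 1.50675 / 1.37139 = 1.09870
The outcome is not rare, so the OR lies further from 1 than the RR.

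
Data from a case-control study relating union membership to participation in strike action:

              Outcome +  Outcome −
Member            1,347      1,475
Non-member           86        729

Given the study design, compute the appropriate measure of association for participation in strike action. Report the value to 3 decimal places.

7.741

Cells: a = 1347, b = 1475, c = 86, d = 729.
This is a case-control study: participants were sampled on outcome status, so risks in the source population cannot be estimated directly — relative risk is not valid here. The odds ratio is the appropriate measure.
OR = (a·d)/(b·c) = (1347 × 729) / (1475 × 86) = 981963 / 126850 = 7.74114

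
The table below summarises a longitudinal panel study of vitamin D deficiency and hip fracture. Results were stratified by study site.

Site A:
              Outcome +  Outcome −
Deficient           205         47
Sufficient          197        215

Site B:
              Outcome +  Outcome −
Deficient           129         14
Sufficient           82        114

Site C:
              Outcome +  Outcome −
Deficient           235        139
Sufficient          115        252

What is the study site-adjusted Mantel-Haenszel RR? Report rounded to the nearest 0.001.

RR_MH = Σ(aᵢ·n₀ᵢ/nᵢ) / Σ(cᵢ·n₁ᵢ/nᵢ), with n₁ᵢ = aᵢ+bᵢ (exposed), n₀ᵢ = cᵢ+dᵢ (unexposed), nᵢ = n₁ᵢ+n₀ᵢ.
Stratum 1 (Site A): n₁ = 252, n₀ = 412, n = 664; a·n₀/n = 205·412/664 = 127.1988; c·n₁/n = 197·252/664 = 74.7651
Stratum 2 (Site B): n₁ = 143, n₀ = 196, n = 339; a·n₀/n = 129·196/339 = 74.5841; c·n₁/n = 82·143/339 = 34.5900
Stratum 3 (Site C): n₁ = 374, n₀ = 367, n = 741; a·n₀/n = 235·367/741 = 116.3900; c·n₁/n = 115·374/741 = 58.0432
RR_MH = (127.1988 + 74.5841 + 116.3900) / (74.7651 + 34.5900 + 58.0432) = 318.1729 / 167.3982 = 1.90069

1.901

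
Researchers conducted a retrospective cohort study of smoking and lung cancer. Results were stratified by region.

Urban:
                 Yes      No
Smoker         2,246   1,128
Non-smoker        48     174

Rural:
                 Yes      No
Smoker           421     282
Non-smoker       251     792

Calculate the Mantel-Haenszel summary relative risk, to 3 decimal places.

RR_MH = Σ(aᵢ·n₀ᵢ/nᵢ) / Σ(cᵢ·n₁ᵢ/nᵢ), with n₁ᵢ = aᵢ+bᵢ (exposed), n₀ᵢ = cᵢ+dᵢ (unexposed), nᵢ = n₁ᵢ+n₀ᵢ.
Stratum 1 (Urban): n₁ = 3374, n₀ = 222, n = 3596; a·n₀/n = 2246·222/3596 = 138.6574; c·n₁/n = 48·3374/3596 = 45.0367
Stratum 2 (Rural): n₁ = 703, n₀ = 1043, n = 1746; a·n₀/n = 421·1043/1746 = 251.4908; c·n₁/n = 251·703/1746 = 101.0613
RR_MH = (138.6574 + 251.4908) / (45.0367 + 101.0613) = 390.1482 / 146.0980 = 2.67046

2.670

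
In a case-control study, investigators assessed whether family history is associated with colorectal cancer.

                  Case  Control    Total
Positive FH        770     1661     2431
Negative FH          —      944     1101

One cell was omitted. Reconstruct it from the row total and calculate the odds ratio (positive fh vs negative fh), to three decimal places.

2.787

The missing cell is in the unexposed row: 1101 − 944 = 157.
So a = 770, b = 1661, c = 157, d = 944.
OR = (a·d)/(b·c) = (770 × 944) / (1661 × 157) = 726880 / 260777 = 2.78736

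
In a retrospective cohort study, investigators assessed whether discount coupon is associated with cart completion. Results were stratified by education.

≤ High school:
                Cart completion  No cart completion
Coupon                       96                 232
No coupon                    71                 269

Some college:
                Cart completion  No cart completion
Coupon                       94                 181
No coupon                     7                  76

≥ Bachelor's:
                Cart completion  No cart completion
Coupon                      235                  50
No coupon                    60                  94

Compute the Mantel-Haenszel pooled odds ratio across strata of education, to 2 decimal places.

OR_MH = Σ(aᵢdᵢ/nᵢ) / Σ(bᵢcᵢ/nᵢ), where nᵢ is the stratum total.
Stratum 1 (≤ High school): n = 668; a·d/n = 96·269/668 = 38.6587; b·c/n = 232·71/668 = 24.6587
Stratum 2 (Some college): n = 358; a·d/n = 94·76/358 = 19.9553; b·c/n = 181·7/358 = 3.5391
Stratum 3 (≥ Bachelor's): n = 439; a·d/n = 235·94/439 = 50.3189; b·c/n = 50·60/439 = 6.8337
OR_MH = (38.6587 + 19.9553 + 50.3189) / (24.6587 + 3.5391 + 6.8337) = 108.9329 / 35.0315 = 3.10957

3.11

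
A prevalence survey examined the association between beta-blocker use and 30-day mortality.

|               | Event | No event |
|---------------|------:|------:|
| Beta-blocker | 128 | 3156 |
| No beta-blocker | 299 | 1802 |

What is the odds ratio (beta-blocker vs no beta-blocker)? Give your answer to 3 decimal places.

Cells: a = 128, b = 3156, c = 299, d = 1802.
OR = (a·d)/(b·c) = (128 × 1802) / (3156 × 299) = 230656 / 943644 = 0.24443
Exposure is associated with lower odds of 30-day mortality (OR = 0.24 < 1).

0.244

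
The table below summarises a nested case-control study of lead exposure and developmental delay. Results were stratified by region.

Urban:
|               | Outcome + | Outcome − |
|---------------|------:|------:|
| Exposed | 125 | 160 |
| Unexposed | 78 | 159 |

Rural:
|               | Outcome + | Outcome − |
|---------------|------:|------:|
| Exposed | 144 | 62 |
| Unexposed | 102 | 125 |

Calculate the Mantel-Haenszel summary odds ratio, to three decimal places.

OR_MH = Σ(aᵢdᵢ/nᵢ) / Σ(bᵢcᵢ/nᵢ), where nᵢ is the stratum total.
Stratum 1 (Urban): n = 522; a·d/n = 125·159/522 = 38.0747; b·c/n = 160·78/522 = 23.9080
Stratum 2 (Rural): n = 433; a·d/n = 144·125/433 = 41.5704; b·c/n = 62·102/433 = 14.6051
OR_MH = (38.0747 + 41.5704) / (23.9080 + 14.6051) = 79.6452 / 38.5131 = 2.06800

2.068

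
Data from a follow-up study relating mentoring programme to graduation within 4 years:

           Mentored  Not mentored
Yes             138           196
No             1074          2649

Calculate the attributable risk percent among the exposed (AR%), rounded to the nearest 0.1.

39.5

Reading the table with exposure as columns: a = 138 (Mentored, case), b = 1074 (Mentored, non-case), c = 196 (Not mentored, case), d = 2649.
Risk in exposed = 138/1212 = 0.11386; risk in unexposed = 196/2845 = 0.06889.
RR = 0.11386/0.06889 = 1.65273
AR% = (RR − 1)/RR × 100 = (1.65273 − 1)/1.65273 × 100 = 39.4942%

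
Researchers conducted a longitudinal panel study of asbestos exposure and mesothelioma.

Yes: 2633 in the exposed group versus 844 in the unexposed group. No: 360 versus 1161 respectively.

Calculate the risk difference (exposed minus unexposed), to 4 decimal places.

0.4588

From the description: a = 2633, b = 360, c = 844, d = 1161.
Risk in exposed = 2633/2993 = 0.879719; risk in unexposed = 844/2005 = 0.420948.
Risk difference = 0.879719 − 0.420948 = 0.458772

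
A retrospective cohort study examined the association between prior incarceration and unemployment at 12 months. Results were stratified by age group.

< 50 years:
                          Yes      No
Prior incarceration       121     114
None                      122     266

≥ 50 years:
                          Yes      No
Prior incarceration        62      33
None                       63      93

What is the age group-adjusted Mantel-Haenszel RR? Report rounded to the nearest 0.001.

1.630

RR_MH = Σ(aᵢ·n₀ᵢ/nᵢ) / Σ(cᵢ·n₁ᵢ/nᵢ), with n₁ᵢ = aᵢ+bᵢ (exposed), n₀ᵢ = cᵢ+dᵢ (unexposed), nᵢ = n₁ᵢ+n₀ᵢ.
Stratum 1 (< 50 years): n₁ = 235, n₀ = 388, n = 623; a·n₀/n = 121·388/623 = 75.3579; c·n₁/n = 122·235/623 = 46.0193
Stratum 2 (≥ 50 years): n₁ = 95, n₀ = 156, n = 251; a·n₀/n = 62·156/251 = 38.5339; c·n₁/n = 63·95/251 = 23.8446
RR_MH = (75.3579 + 38.5339) / (46.0193 + 23.8446) = 113.8918 / 69.8639 = 1.63020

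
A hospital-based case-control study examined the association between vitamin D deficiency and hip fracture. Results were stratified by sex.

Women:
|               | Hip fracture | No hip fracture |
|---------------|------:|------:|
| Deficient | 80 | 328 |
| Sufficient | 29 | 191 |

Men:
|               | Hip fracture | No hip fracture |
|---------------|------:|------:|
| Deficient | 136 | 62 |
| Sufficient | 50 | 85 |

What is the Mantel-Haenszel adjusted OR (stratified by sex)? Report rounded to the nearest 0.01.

2.41

OR_MH = Σ(aᵢdᵢ/nᵢ) / Σ(bᵢcᵢ/nᵢ), where nᵢ is the stratum total.
Stratum 1 (Women): n = 628; a·d/n = 80·191/628 = 24.3312; b·c/n = 328·29/628 = 15.1465
Stratum 2 (Men): n = 333; a·d/n = 136·85/333 = 34.7147; b·c/n = 62·50/333 = 9.3093
OR_MH = (24.3312 + 34.7147) / (15.1465 + 9.3093) = 59.0459 / 24.4558 = 2.41439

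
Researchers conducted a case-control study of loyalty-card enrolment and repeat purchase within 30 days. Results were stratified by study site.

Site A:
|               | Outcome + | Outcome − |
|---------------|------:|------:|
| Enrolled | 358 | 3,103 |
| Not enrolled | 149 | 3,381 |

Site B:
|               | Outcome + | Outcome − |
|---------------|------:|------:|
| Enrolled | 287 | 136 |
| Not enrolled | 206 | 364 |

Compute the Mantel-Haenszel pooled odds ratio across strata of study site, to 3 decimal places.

2.950

OR_MH = Σ(aᵢdᵢ/nᵢ) / Σ(bᵢcᵢ/nᵢ), where nᵢ is the stratum total.
Stratum 1 (Site A): n = 6991; a·d/n = 358·3381/6991 = 173.1366; b·c/n = 3103·149/6991 = 66.1346
Stratum 2 (Site B): n = 993; a·d/n = 287·364/993 = 105.2044; b·c/n = 136·206/993 = 28.2135
OR_MH = (173.1366 + 105.2044) / (66.1346 + 28.2135) = 278.3410 / 94.3481 = 2.95015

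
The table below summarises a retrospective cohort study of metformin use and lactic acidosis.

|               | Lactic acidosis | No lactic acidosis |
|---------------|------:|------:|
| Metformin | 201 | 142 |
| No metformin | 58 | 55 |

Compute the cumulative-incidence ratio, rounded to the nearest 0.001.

1.142

Cells: a = 201, b = 142, c = 58, d = 55.
Risk in exposed = 201/343 = 0.58601; risk in unexposed = 58/113 = 0.51327.
RR = 0.58601 / 0.51327 = 1.14170
The risk among the exposed is 1.14 times that among the unexposed.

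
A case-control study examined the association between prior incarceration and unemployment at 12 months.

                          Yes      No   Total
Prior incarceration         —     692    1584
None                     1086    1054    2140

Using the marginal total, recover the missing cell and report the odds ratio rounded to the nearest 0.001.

The missing cell is in the exposed row: 1584 − 692 = 892.
So a = 892, b = 692, c = 1086, d = 1054.
OR = (a·d)/(b·c) = (892 × 1054) / (692 × 1086) = 940168 / 751512 = 1.25104

1.251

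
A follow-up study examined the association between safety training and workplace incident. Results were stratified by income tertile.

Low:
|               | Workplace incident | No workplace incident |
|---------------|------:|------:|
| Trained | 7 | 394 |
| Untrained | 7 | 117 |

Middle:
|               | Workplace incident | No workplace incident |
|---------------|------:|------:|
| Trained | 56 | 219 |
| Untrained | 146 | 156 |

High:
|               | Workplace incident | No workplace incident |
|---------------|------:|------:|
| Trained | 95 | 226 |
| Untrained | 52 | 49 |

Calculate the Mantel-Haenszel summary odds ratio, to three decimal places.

OR_MH = Σ(aᵢdᵢ/nᵢ) / Σ(bᵢcᵢ/nᵢ), where nᵢ is the stratum total.
Stratum 1 (Low): n = 525; a·d/n = 7·117/525 = 1.5600; b·c/n = 394·7/525 = 5.2533
Stratum 2 (Middle): n = 577; a·d/n = 56·156/577 = 15.1404; b·c/n = 219·146/577 = 55.4142
Stratum 3 (High): n = 422; a·d/n = 95·49/422 = 11.0308; b·c/n = 226·52/422 = 27.8483
OR_MH = (1.5600 + 15.1404 + 11.0308) / (5.2533 + 55.4142 + 27.8483) = 27.7312 / 88.5159 = 0.31329

0.313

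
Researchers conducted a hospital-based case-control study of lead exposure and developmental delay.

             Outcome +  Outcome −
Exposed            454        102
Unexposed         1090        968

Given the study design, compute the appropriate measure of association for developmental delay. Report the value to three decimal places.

Cells: a = 454, b = 102, c = 1090, d = 968.
This is a hospital-based case-control study: participants were sampled on outcome status, so risks in the source population cannot be estimated directly — relative risk is not valid here. The odds ratio is the appropriate measure.
OR = (a·d)/(b·c) = (454 × 968) / (102 × 1090) = 439472 / 111180 = 3.95280

3.953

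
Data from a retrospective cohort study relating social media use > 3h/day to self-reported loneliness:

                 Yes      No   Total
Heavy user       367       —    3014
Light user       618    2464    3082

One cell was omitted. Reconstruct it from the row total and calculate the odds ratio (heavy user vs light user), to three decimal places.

The missing cell is in the exposed row: 3014 − 367 = 2647.
So a = 367, b = 2647, c = 618, d = 2464.
OR = (a·d)/(b·c) = (367 × 2464) / (2647 × 618) = 904288 / 1635846 = 0.55280

0.553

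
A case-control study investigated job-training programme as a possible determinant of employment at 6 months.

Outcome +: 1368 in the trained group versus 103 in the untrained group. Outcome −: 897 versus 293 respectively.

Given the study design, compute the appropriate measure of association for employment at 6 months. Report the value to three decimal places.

From the description: a = 1368, b = 897, c = 103, d = 293.
This is a case-control study: participants were sampled on outcome status, so risks in the source population cannot be estimated directly — relative risk is not valid here. The odds ratio is the appropriate measure.
OR = (a·d)/(b·c) = (1368 × 293) / (897 × 103) = 400824 / 92391 = 4.33834

4.338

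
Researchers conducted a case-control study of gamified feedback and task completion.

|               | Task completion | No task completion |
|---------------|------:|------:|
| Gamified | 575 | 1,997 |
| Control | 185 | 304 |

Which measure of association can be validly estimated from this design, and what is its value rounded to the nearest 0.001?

0.473

Cells: a = 575, b = 1997, c = 185, d = 304.
This is a case-control study: participants were sampled on outcome status, so risks in the source population cannot be estimated directly — relative risk is not valid here. The odds ratio is the appropriate measure.
OR = (a·d)/(b·c) = (575 × 304) / (1997 × 185) = 174800 / 369445 = 0.47314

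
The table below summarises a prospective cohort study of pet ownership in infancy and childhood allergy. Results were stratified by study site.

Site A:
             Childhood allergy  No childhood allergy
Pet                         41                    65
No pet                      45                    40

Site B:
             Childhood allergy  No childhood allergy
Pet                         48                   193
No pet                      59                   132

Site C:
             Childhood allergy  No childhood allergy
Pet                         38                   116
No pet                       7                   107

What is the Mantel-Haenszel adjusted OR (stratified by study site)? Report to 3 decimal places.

0.860

OR_MH = Σ(aᵢdᵢ/nᵢ) / Σ(bᵢcᵢ/nᵢ), where nᵢ is the stratum total.
Stratum 1 (Site A): n = 191; a·d/n = 41·40/191 = 8.5864; b·c/n = 65·45/191 = 15.3141
Stratum 2 (Site B): n = 432; a·d/n = 48·132/432 = 14.6667; b·c/n = 193·59/432 = 26.3588
Stratum 3 (Site C): n = 268; a·d/n = 38·107/268 = 15.1716; b·c/n = 116·7/268 = 3.0299
OR_MH = (8.5864 + 14.6667 + 15.1716) / (15.3141 + 26.3588 + 3.0299) = 38.4247 / 44.7028 = 0.85956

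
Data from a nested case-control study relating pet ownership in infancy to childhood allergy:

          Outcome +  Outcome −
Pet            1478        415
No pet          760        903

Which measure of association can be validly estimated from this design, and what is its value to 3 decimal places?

Cells: a = 1478, b = 415, c = 760, d = 903.
This is a nested case-control study: participants were sampled on outcome status, so risks in the source population cannot be estimated directly — relative risk is not valid here. The odds ratio is the appropriate measure.
OR = (a·d)/(b·c) = (1478 × 903) / (415 × 760) = 1334634 / 315400 = 4.23156

4.232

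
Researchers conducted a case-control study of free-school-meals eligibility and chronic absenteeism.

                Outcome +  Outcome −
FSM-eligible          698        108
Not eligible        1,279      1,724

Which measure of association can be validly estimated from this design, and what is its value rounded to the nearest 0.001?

8.712

Cells: a = 698, b = 108, c = 1279, d = 1724.
This is a case-control study: participants were sampled on outcome status, so risks in the source population cannot be estimated directly — relative risk is not valid here. The odds ratio is the appropriate measure.
OR = (a·d)/(b·c) = (698 × 1724) / (108 × 1279) = 1203352 / 138132 = 8.71161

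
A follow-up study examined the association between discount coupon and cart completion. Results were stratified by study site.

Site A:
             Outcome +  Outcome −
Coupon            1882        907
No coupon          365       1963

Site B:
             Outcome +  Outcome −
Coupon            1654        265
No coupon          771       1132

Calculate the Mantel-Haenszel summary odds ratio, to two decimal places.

OR_MH = Σ(aᵢdᵢ/nᵢ) / Σ(bᵢcᵢ/nᵢ), where nᵢ is the stratum total.
Stratum 1 (Site A): n = 5117; a·d/n = 1882·1963/5117 = 721.9789; b·c/n = 907·365/5117 = 64.6971
Stratum 2 (Site B): n = 3822; a·d/n = 1654·1132/3822 = 489.8817; b·c/n = 265·771/3822 = 53.4576
OR_MH = (721.9789 + 489.8817) / (64.6971 + 53.4576) = 1211.8606 / 118.1547 = 10.25656

10.26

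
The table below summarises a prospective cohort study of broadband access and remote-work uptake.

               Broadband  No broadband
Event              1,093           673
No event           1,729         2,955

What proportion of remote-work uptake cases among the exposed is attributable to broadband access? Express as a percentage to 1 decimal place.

Reading the table with exposure as columns: a = 1093 (Broadband, case), b = 1729 (Broadband, non-case), c = 673 (No broadband, case), d = 2955.
Risk in exposed = 1093/2822 = 0.38731; risk in unexposed = 673/3628 = 0.18550.
RR = 0.38731/0.18550 = 2.08793
AR% = (RR − 1)/RR × 100 = (2.08793 − 1)/2.08793 × 100 = 52.1056%

52.1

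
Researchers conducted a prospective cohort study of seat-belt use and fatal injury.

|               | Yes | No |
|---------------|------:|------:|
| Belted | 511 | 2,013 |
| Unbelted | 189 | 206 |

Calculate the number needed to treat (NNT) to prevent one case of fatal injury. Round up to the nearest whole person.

Risk in treated group = 511/2524 = 0.20246; risk in control = 189/395 = 0.47848.
Absolute risk reduction = 0.47848 − 0.20246 = 0.27602
NNT = 1 / ARR = 1 / 0.27602 = 3.623 → round up → 4

4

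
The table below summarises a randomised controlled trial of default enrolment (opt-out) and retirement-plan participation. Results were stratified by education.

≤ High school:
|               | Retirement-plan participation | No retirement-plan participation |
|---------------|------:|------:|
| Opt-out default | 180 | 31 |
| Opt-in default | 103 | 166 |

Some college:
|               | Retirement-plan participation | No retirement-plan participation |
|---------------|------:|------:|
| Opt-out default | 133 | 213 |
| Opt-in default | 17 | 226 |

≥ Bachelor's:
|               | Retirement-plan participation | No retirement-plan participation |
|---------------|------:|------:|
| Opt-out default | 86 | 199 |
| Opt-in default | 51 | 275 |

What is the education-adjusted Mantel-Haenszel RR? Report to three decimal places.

2.551

RR_MH = Σ(aᵢ·n₀ᵢ/nᵢ) / Σ(cᵢ·n₁ᵢ/nᵢ), with n₁ᵢ = aᵢ+bᵢ (exposed), n₀ᵢ = cᵢ+dᵢ (unexposed), nᵢ = n₁ᵢ+n₀ᵢ.
Stratum 1 (≤ High school): n₁ = 211, n₀ = 269, n = 480; a·n₀/n = 180·269/480 = 100.8750; c·n₁/n = 103·211/480 = 45.2771
Stratum 2 (Some college): n₁ = 346, n₀ = 243, n = 589; a·n₀/n = 133·243/589 = 54.8710; c·n₁/n = 17·346/589 = 9.9864
Stratum 3 (≥ Bachelor's): n₁ = 285, n₀ = 326, n = 611; a·n₀/n = 86·326/611 = 45.8854; c·n₁/n = 51·285/611 = 23.7889
RR_MH = (100.8750 + 54.8710 + 45.8854) / (45.2771 + 9.9864 + 23.7889) = 201.6314 / 79.0524 = 2.55061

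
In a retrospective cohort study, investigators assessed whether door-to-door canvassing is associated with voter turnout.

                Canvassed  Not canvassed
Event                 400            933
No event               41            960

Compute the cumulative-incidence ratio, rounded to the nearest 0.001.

1.840

Reading the table with exposure as columns: a = 400 (Canvassed, case), b = 41 (Canvassed, non-case), c = 933 (Not canvassed, case), d = 960.
Risk in exposed = 400/441 = 0.90703; risk in unexposed = 933/1893 = 0.49287.
RR = 0.90703 / 0.49287 = 1.84031
The risk among the exposed is 1.84 times that among the unexposed.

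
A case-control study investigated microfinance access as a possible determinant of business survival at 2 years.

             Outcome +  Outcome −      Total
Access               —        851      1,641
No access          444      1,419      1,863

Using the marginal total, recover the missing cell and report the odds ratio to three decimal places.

2.967

The missing cell is in the exposed row: 1641 − 851 = 790.
So a = 790, b = 851, c = 444, d = 1419.
OR = (a·d)/(b·c) = (790 × 1419) / (851 × 444) = 1121010 / 377844 = 2.96686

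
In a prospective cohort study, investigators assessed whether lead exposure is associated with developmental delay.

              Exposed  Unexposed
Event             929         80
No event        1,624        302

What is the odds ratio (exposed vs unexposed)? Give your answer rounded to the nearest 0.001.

2.159

Reading the table with exposure as columns: a = 929 (Exposed, case), b = 1624 (Exposed, non-case), c = 80 (Unexposed, case), d = 302.
OR = (a·d)/(b·c) = (929 × 302) / (1624 × 80) = 280558 / 129920 = 2.15947
The odds of developmental delay are about 2.16 times as high in the exposed group.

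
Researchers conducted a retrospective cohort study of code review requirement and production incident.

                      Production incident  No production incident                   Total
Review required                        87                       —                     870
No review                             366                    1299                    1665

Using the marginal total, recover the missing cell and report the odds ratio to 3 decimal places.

0.394

The missing cell is in the exposed row: 870 − 87 = 783.
So a = 87, b = 783, c = 366, d = 1299.
OR = (a·d)/(b·c) = (87 × 1299) / (783 × 366) = 113013 / 286578 = 0.39435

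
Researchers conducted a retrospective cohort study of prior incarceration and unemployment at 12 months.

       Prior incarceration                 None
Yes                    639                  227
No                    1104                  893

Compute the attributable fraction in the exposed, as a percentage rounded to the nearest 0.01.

44.72

Reading the table with exposure as columns: a = 639 (Prior incarceration, case), b = 1104 (Prior incarceration, non-case), c = 227 (None, case), d = 893.
Risk in exposed = 639/1743 = 0.36661; risk in unexposed = 227/1120 = 0.20268.
RR = 0.36661/0.20268 = 1.80882
AR% = (RR − 1)/RR × 100 = (1.80882 − 1)/1.80882 × 100 = 44.7154%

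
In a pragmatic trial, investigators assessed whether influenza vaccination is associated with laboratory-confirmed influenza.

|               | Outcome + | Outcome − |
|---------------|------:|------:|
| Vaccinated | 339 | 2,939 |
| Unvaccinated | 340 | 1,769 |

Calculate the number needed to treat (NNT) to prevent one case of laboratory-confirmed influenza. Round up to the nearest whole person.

18

Risk in treated group = 339/3278 = 0.10342; risk in control = 340/2109 = 0.16121.
Absolute risk reduction = 0.16121 − 0.10342 = 0.05780
NNT = 1 / ARR = 1 / 0.05780 = 17.302 → round up → 18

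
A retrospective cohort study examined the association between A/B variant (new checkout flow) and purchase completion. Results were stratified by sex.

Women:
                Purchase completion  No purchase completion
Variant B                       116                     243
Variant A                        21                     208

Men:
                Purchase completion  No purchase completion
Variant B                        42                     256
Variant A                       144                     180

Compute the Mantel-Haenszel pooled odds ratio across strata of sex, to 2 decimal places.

OR_MH = Σ(aᵢdᵢ/nᵢ) / Σ(bᵢcᵢ/nᵢ), where nᵢ is the stratum total.
Stratum 1 (Women): n = 588; a·d/n = 116·208/588 = 41.0340; b·c/n = 243·21/588 = 8.6786
Stratum 2 (Men): n = 622; a·d/n = 42·180/622 = 12.1543; b·c/n = 256·144/622 = 59.2669
OR_MH = (41.0340 + 12.1543) / (8.6786 + 59.2669) = 53.1884 / 67.9455 = 0.78281

0.78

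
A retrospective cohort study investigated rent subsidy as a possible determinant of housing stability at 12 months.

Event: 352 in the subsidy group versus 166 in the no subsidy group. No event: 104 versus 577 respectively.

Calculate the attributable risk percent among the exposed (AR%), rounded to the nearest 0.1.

From the description: a = 352, b = 104, c = 166, d = 577.
Risk in exposed = 352/456 = 0.77193; risk in unexposed = 166/743 = 0.22342.
RR = 0.77193/0.22342 = 3.45508
AR% = (RR − 1)/RR × 100 = (3.45508 − 1)/3.45508 × 100 = 71.0571%

71.1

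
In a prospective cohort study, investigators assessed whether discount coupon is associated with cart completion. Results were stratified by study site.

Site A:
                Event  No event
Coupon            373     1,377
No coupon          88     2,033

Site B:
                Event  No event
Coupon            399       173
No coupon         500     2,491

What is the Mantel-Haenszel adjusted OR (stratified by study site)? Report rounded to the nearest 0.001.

8.543

OR_MH = Σ(aᵢdᵢ/nᵢ) / Σ(bᵢcᵢ/nᵢ), where nᵢ is the stratum total.
Stratum 1 (Site A): n = 3871; a·d/n = 373·2033/3871 = 195.8949; b·c/n = 1377·88/3871 = 31.3035
Stratum 2 (Site B): n = 3563; a·d/n = 399·2491/3563 = 278.9528; b·c/n = 173·500/3563 = 24.2773
OR_MH = (195.8949 + 278.9528) / (31.3035 + 24.2773) = 474.8477 / 55.5808 = 8.54337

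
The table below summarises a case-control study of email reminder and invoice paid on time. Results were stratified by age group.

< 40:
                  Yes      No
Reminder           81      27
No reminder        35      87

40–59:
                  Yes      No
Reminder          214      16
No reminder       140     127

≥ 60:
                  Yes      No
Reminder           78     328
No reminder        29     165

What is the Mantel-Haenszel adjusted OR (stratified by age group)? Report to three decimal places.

4.364

OR_MH = Σ(aᵢdᵢ/nᵢ) / Σ(bᵢcᵢ/nᵢ), where nᵢ is the stratum total.
Stratum 1 (< 40): n = 230; a·d/n = 81·87/230 = 30.6391; b·c/n = 27·35/230 = 4.1087
Stratum 2 (40–59): n = 497; a·d/n = 214·127/497 = 54.6841; b·c/n = 16·140/497 = 4.5070
Stratum 3 (≥ 60): n = 600; a·d/n = 78·165/600 = 21.4500; b·c/n = 328·29/600 = 15.8533
OR_MH = (30.6391 + 54.6841 + 21.4500) / (4.1087 + 4.5070 + 15.8533) = 106.7732 / 24.4691 = 4.36360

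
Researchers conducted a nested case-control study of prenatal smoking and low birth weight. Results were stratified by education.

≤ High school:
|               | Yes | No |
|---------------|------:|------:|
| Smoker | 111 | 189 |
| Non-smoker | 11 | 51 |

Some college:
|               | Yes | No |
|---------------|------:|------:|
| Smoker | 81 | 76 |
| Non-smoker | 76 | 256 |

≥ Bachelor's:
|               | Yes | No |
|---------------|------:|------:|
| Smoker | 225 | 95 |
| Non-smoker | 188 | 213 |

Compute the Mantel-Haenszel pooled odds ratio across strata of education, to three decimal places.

OR_MH = Σ(aᵢdᵢ/nᵢ) / Σ(bᵢcᵢ/nᵢ), where nᵢ is the stratum total.
Stratum 1 (≤ High school): n = 362; a·d/n = 111·51/362 = 15.6381; b·c/n = 189·11/362 = 5.7431
Stratum 2 (Some college): n = 489; a·d/n = 81·256/489 = 42.4049; b·c/n = 76·76/489 = 11.8119
Stratum 3 (≥ Bachelor's): n = 721; a·d/n = 225·213/721 = 66.4702; b·c/n = 95·188/721 = 24.7712
OR_MH = (15.6381 + 42.4049 + 66.4702) / (5.7431 + 11.8119 + 24.7712) = 124.5132 / 42.3261 = 2.94176

2.942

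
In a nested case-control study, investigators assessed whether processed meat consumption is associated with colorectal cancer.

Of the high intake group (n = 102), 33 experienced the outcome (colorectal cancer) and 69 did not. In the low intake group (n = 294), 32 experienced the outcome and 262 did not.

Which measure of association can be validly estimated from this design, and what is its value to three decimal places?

From the description: a = 33, b = 69, c = 32, d = 262.
This is a nested case-control study: participants were sampled on outcome status, so risks in the source population cannot be estimated directly — relative risk is not valid here. The odds ratio is the appropriate measure.
OR = (a·d)/(b·c) = (33 × 262) / (69 × 32) = 8646 / 2208 = 3.91576

3.916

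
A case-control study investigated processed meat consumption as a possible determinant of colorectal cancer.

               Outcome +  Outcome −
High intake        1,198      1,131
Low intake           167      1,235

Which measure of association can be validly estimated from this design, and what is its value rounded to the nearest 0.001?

7.833

Cells: a = 1198, b = 1131, c = 167, d = 1235.
This is a case-control study: participants were sampled on outcome status, so risks in the source population cannot be estimated directly — relative risk is not valid here. The odds ratio is the appropriate measure.
OR = (a·d)/(b·c) = (1198 × 1235) / (1131 × 167) = 1479530 / 188877 = 7.83330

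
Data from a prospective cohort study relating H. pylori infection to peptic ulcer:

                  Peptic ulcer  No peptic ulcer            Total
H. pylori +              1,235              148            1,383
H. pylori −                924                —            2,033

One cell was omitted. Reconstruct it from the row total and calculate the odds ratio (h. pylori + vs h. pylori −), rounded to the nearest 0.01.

10.02

The missing cell is in the unexposed row: 2033 − 924 = 1109.
So a = 1235, b = 148, c = 924, d = 1109.
OR = (a·d)/(b·c) = (1235 × 1109) / (148 × 924) = 1369615 / 136752 = 10.01532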